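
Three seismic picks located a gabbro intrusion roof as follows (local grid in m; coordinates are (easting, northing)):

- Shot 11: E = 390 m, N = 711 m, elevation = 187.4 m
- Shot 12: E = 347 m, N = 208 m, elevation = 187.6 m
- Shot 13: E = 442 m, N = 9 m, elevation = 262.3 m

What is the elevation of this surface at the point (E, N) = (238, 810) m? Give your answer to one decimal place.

80.5 m

Let the plane be z = a·E + b·N + c.
Shot 12−Shot 11: −43a − 503b = 0.2;  Shot 13−Shot 11: 52a − 702b = 74.9.
Solving gives a = 0.66619, b = −0.05735.
Then c = 187.4 − a·390 − b·711 = −31.64.
At (238, 810): z = 158.6 − 46.5 − 31.64 = 80.5 m.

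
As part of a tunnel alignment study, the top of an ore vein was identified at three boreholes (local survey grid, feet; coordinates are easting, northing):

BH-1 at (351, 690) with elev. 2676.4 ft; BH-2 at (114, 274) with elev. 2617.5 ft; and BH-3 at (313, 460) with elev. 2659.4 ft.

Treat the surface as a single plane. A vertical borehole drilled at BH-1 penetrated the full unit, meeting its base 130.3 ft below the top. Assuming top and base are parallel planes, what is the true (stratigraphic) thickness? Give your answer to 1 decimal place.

Two edge vectors: BH-1→BH-2 = (-237, -416, -58.9), BH-1→BH-3 = (-38, -230, -17).
Normal n = (BH-1→BH-2) × (BH-1→BH-3) = (-6475, -1790.8, 38702).
So ∂z/∂easting = −n_x/n_z = 0.16730 and ∂z/∂northing = −n_y/n_z = 0.04627.
|∇z| = √(a²+b²) = 0.17358, so dip δ = arctan(0.17358) = 9.85°.
True thickness = vertical thickness × cos δ = 130.3 × cos 9.85° = 128.4 ft.

128.4 ft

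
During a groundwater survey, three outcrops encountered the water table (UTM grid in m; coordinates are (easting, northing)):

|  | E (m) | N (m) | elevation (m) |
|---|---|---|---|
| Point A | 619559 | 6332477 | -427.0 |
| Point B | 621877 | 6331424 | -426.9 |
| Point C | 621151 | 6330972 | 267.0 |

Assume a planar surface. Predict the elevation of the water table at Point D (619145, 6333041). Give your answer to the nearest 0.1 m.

-760.7 m

Let the plane be z = a·E + b·N + c.
Point B−Point A: 2318a − 1053b = 0.1;  Point C−Point A: 1592a − 1505b = 694.
Solving gives a = −0.403170652, b = −0.887606431.
Then c = -427 − a·619559 − b·6332477 = 5870108.31.
At (619145, 6333041): z = −249621.1 − 5621247.9 + 5870108.31 = -760.7 m.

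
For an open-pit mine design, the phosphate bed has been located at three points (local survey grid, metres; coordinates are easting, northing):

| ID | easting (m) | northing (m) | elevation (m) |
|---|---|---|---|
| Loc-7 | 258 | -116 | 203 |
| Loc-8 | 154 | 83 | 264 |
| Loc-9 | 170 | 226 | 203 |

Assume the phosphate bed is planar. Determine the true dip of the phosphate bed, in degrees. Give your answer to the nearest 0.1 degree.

Let the plane be z = a·easting + b·northing + c.
Loc-8−Loc-7: −104a + 199b = 61;  Loc-9−Loc-7: −88a + 342b = 0.
Solving gives a = −1.15541, b = −0.29730.
Gradient magnitude |∇z| = √(a² + b²) = √(1.33496 + 0.08839) = 1.19304.
True dip = arctan(1.19304) = 50.0°, dipping toward ENE (azimuth ≈ 076°).

50.0°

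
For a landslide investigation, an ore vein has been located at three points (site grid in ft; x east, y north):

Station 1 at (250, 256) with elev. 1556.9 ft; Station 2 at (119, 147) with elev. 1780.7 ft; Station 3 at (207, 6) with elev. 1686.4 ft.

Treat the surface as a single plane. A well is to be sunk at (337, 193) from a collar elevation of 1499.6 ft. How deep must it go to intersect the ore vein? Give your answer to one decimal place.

55.9 ft

Two edge vectors: Station 1→Station 2 = (-131, -109, 223.8), Station 1→Station 3 = (-43, -250, 129.5).
Normal n = (Station 1→Station 2) × (Station 1→Station 3) = (41834.5, 7341.1, 28063).
So ∂z/∂x = −n_x/n_z = −1.49074 and ∂z/∂y = −n_y/n_z = −0.26159.
Intercept c from Station 1: 1556.9 + 372.68 + 66.97 = 1996.55.
At (337, 193): z_contact = −502.38 − 50.49 + 1996.55 = 1443.69 ft.
Depth below ground = 1499.6 − 1443.69 = 55.9 ft.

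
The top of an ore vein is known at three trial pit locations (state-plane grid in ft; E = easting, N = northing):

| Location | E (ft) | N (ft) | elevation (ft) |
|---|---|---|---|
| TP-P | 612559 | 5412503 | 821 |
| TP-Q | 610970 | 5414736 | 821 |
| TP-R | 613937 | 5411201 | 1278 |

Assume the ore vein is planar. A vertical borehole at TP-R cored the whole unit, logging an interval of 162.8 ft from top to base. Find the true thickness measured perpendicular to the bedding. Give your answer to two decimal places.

Two edge vectors: TP-P→TP-Q = (-1589, 2233, 0), TP-P→TP-R = (1378, -1302, 457).
Normal n = (TP-P→TP-Q) × (TP-P→TP-R) = (1020481, 726173, -1008196).
So ∂z/∂E = −n_x/n_z = 1.01219 and ∂z/∂N = −n_y/n_z = 0.72027.
|∇z| = √(a²+b²) = 1.24230, so dip δ = arctan(1.24230) = 51.17°.
True thickness = vertical thickness × cos δ = 162.8 × cos 51.17° = 102.08 ft.

102.08 ft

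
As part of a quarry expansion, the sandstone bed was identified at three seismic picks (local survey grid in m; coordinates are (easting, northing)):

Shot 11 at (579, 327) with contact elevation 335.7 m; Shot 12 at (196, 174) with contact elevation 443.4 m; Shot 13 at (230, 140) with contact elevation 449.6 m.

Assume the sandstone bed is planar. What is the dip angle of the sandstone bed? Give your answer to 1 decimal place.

Let the plane be z = a·E + b·N + c.
Shot 12−Shot 11: −383a − 153b = 107.7;  Shot 13−Shot 11: −349a − 187b = 113.9.
Solving gives a = −0.14888, b = −0.33123.
Gradient magnitude |∇z| = √(a² + b²) = √(0.02217 + 0.10972) = 0.36315.
True dip = arctan(0.36315) = 20.0°, dipping toward NNE (azimuth ≈ 024°).

20.0°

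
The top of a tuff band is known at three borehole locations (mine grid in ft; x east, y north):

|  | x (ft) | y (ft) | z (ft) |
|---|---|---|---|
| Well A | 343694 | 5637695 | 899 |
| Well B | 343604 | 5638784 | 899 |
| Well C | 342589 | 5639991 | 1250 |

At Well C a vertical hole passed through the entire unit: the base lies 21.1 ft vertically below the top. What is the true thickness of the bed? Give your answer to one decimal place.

Two edge vectors: Well A→Well B = (-90, 1089, 0), Well A→Well C = (-1105, 2296, 351).
Normal n = (Well A→Well B) × (Well A→Well C) = (382239, 31590, 996705).
So ∂z/∂x = −n_x/n_z = −0.38350 and ∂z/∂y = −n_y/n_z = −0.03169.
|∇z| = √(a²+b²) = 0.38481, so dip δ = arctan(0.38481) = 21.05°.
True thickness = vertical thickness × cos δ = 21.1 × cos 21.05° = 19.7 ft.

19.7 ft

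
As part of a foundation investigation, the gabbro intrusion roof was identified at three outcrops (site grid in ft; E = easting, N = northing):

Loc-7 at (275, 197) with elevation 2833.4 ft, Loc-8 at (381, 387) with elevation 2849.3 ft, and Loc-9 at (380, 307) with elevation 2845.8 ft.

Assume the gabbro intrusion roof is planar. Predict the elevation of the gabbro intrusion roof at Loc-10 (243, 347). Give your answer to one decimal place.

Two edge vectors: Loc-7→Loc-8 = (106, 190, 15.9), Loc-7→Loc-9 = (105, 110, 12.4).
Normal n = (Loc-7→Loc-8) × (Loc-7→Loc-9) = (607, 355.1, -8290).
So ∂z/∂E = −n_x/n_z = 0.07322 and ∂z/∂N = −n_y/n_z = 0.04283.
Intercept c from Loc-7: 2833.4 − 20.14 − 8.44 = 2804.83.
At (243, 347): z = 17.8 + 14.9 + 2804.83 = 2837.5 ft.

2837.5 ft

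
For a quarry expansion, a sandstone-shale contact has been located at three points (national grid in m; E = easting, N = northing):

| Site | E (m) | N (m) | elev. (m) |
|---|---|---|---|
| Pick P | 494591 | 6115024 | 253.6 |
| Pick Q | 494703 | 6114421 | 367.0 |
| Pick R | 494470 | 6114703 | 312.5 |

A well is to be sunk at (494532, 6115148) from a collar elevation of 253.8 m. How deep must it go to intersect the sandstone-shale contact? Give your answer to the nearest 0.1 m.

Let the plane be z = a·E + b·N + c.
Pick Q−Pick P: 112a − 603b = 113.4;  Pick R−Pick P: −121a − 321b = 58.9.
Solving gives a = 0.008122848, b = −0.186550980.
Then c = 253.6 − a·494591 − b·6115024 = 1136999.83.
At (494532, 6115148): z_contact = 4017.01 − 1140786.85 + 1136999.83 = 229.99 m.
Depth below ground = 253.8 − 229.99 = 23.8 m.

23.8 m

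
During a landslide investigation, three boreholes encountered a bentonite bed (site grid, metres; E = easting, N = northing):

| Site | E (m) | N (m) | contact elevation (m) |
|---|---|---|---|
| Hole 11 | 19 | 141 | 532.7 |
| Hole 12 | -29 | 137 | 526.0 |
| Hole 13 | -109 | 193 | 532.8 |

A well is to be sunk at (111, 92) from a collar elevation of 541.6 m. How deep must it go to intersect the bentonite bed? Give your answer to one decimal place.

12.3 m

Let the plane be z = a·E + b·N + c.
Hole 12−Hole 11: −48a − 4b = −6.7;  Hole 13−Hole 11: −128a + 52b = 0.1.
Solving gives a = 0.11569, b = 0.28670.
Then c = 532.7 − a·19 − b·141 = 490.08.
At (111, 92): z_contact = 12.84 + 26.38 + 490.08 = 529.30 m.
Depth below ground = 541.6 − 529.30 = 12.3 m.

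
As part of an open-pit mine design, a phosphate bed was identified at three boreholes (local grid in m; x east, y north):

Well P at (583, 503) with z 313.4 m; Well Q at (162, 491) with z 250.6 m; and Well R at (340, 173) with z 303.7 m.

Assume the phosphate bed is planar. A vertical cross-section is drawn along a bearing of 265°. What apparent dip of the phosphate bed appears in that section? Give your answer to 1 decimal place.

8.2°

Two edge vectors: Well P→Well Q = (-421, -12, -62.8), Well P→Well R = (-243, -330, -9.7).
Normal n = (Well P→Well Q) × (Well P→Well R) = (-20607.6, 11176.7, 136014).
So ∂z/∂x = −n_x/n_z = 0.15151 and ∂z/∂y = −n_y/n_z = −0.08217.
Unit vector along 265° is (sin 265°, cos 265°) = (-0.9962, -0.0872).
Slope in that direction = a·(-0.9962) + b·(-0.0872) = −0.14377.
Apparent dip = arctan|0.14377| = 8.2° (true dip is 9.8°, so apparent ≤ true as expected).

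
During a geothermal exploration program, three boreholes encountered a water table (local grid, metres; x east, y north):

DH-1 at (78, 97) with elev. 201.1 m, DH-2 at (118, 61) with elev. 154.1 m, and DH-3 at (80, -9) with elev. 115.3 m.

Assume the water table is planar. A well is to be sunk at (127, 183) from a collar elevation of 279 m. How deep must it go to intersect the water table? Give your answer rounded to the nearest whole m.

31 m

Let the plane be z = a·x + b·y + c.
DH-2−DH-1: 40a − 36b = −47;  DH-3−DH-1: 2a − 106b = −85.8.
Solving gives a = −0.45422, b = 0.80086.
Then c = 201.1 − a·78 − b·97 = 158.85.
At (127, 183): z_contact = −57.7 + 146.6 + 158.85 = 247.7 m.
Depth below ground = 279 − 247.7 = 31 m.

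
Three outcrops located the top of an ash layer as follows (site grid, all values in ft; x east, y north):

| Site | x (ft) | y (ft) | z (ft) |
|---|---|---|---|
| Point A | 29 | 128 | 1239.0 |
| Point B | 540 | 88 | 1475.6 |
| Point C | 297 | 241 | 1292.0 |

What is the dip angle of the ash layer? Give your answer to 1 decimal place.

34.1°

Two edge vectors: Point A→Point B = (511, -40, 236.6), Point A→Point C = (268, 113, 53).
Normal n = (Point A→Point B) × (Point A→Point C) = (-28855.8, 36325.8, 68463).
So ∂z/∂x = −n_x/n_z = 0.42148 and ∂z/∂y = −n_y/n_z = −0.53059.
Gradient magnitude |∇z| = √(a² + b²) = √(0.17765 + 0.28153) = 0.67762.
True dip = arctan(0.67762) = 34.1°, dipping toward NW (azimuth ≈ 322°).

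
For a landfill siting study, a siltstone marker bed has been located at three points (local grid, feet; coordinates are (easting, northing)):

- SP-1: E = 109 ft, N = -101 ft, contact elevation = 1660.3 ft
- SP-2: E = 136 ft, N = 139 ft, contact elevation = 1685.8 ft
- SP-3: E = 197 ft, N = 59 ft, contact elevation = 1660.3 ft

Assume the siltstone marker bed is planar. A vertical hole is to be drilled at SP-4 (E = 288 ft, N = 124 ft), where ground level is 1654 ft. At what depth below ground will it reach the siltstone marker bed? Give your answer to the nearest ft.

7 ft

Let the plane be z = a·E + b·N + c.
SP-2−SP-1: 27a + 240b = 25.5;  SP-3−SP-1: 88a + 160b = 0.
Solving gives a = −0.24286, b = 0.13357.
Then c = 1660.3 − a·109 − b·-101 = 1700.26.
At (288, 124): z_contact = −69.9 + 16.6 + 1700.26 = 1646.9 ft.
Depth below ground = 1654 − 1646.9 = 7 ft.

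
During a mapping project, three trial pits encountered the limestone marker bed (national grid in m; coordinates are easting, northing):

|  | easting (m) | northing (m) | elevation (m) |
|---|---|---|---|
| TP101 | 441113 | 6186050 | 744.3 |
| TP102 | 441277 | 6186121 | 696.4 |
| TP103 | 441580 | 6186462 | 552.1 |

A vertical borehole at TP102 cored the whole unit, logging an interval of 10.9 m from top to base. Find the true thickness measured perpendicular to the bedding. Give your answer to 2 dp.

10.38 m

Two edge vectors: TP101→TP102 = (164, 71, -47.9), TP101→TP103 = (467, 412, -192.2).
Normal n = (TP101→TP102) × (TP101→TP103) = (6088.6, 9151.5, 34411).
So ∂z/∂easting = −n_x/n_z = −0.17694 and ∂z/∂northing = −n_y/n_z = −0.26595.
|∇z| = √(a²+b²) = 0.31943, so dip δ = arctan(0.31943) = 17.71°.
True thickness = vertical thickness × cos δ = 10.9 × cos 17.71° = 10.38 m.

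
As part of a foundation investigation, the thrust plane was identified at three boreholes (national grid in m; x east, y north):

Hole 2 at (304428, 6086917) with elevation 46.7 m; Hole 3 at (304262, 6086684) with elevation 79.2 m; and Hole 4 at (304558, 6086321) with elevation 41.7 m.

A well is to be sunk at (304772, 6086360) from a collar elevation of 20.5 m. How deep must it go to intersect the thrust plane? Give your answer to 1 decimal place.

13.8 m

Let the plane be z = a·x + b·y + c.
Hole 3−Hole 2: −166a − 233b = 32.5;  Hole 4−Hole 2: 130a − 596b = −5.
Solving gives a = −0.158907650, b = −0.026271803.
Then c = 46.7 − a·304428 − b·6086917 = 208336.92.
At (304772, 6086360): z_contact = −48430.60 − 159899.65 + 208336.92 = 6.67 m.
Depth below ground = 20.5 − 6.67 = 13.8 m.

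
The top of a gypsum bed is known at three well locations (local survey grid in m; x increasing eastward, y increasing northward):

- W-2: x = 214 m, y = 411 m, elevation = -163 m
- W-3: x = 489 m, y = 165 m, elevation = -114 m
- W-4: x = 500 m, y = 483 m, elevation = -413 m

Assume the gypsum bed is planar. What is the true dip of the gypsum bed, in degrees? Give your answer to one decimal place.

48.3°

Two edge vectors: W-2→W-3 = (275, -246, 49), W-2→W-4 = (286, 72, -250).
Normal n = (W-2→W-3) × (W-2→W-4) = (57972, 82764, 90156).
So ∂z/∂x = −n_x/n_z = −0.64302 and ∂z/∂y = −n_y/n_z = −0.91801.
Gradient magnitude |∇z| = √(a² + b²) = √(0.41347 + 0.84274) = 1.12081.
True dip = arctan(1.12081) = 48.3°, dipping toward NE (azimuth ≈ 035°).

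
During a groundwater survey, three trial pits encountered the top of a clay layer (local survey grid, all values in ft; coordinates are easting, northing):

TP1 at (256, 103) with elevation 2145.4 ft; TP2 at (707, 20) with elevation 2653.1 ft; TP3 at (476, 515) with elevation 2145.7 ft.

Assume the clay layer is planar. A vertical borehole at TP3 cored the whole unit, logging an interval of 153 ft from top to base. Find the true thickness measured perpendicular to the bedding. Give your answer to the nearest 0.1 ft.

Let the plane be z = a·easting + b·northing + c.
TP2−TP1: 451a − 83b = 507.7;  TP3−TP1: 220a + 412b = 0.3.
Solving gives a = 1.02512, b = −0.54666.
|∇z| = √(a²+b²) = 1.16177, so dip δ = arctan(1.16177) = 49.28°.
True thickness = vertical thickness × cos δ = 153 × cos 49.28° = 99.8 ft.

99.8 ft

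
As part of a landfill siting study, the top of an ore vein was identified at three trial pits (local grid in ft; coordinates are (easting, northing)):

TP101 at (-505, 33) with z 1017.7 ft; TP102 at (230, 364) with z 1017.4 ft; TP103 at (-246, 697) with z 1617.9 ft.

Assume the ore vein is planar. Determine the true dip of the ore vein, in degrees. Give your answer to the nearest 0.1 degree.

50.3°

Let the plane be z = a·E + b·N + c.
TP102−TP101: 735a + 331b = −0.3;  TP103−TP101: 259a + 664b = 600.2.
Solving gives a = −0.49431, b = 1.09673.
Gradient magnitude |∇z| = √(a² + b²) = √(0.24434 + 1.20281) = 1.20297.
True dip = arctan(1.20297) = 50.3°, dipping toward SSE (azimuth ≈ 156°).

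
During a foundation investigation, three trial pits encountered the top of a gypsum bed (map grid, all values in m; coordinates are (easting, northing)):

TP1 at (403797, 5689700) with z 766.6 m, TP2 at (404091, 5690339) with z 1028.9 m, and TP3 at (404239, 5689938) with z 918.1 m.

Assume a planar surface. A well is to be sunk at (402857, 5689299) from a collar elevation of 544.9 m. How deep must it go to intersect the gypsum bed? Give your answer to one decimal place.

Two edge vectors: TP1→TP2 = (294, 639, 262.3), TP1→TP3 = (442, 238, 151.5).
Normal n = (TP1→TP2) × (TP1→TP3) = (34381.1, 71395.6, -212466).
So ∂z/∂E = −n_x/n_z = 0.161819303 and ∂z/∂N = −n_y/n_z = 0.336033059.
Intercept c from TP1: 766.6 − 65342.15 − 1911927.30 = −1976502.85.
At (402857, 5689299): z_contact = 65190.04 + 1911792.55 − 1976502.85 = 479.74 m.
Depth below ground = 544.9 − 479.74 = 65.2 m.

65.2 m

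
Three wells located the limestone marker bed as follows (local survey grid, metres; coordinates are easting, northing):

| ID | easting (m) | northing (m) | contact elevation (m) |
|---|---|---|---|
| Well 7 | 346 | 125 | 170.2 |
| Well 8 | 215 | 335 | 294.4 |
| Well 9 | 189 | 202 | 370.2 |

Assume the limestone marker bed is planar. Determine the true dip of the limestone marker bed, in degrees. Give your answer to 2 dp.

55.36°

Two edge vectors: Well 7→Well 8 = (-131, 210, 124.2), Well 7→Well 9 = (-157, 77, 200).
Normal n = (Well 7→Well 8) × (Well 7→Well 9) = (32436.6, 6700.6, 22883).
So ∂z/∂easting = −n_x/n_z = −1.41750 and ∂z/∂northing = −n_y/n_z = −0.29282.
Gradient magnitude |∇z| = √(a² + b²) = √(2.00930 + 0.08574) = 1.44743.
True dip = arctan(1.44743) = 55.36°, dipping toward ENE (azimuth ≈ 078°).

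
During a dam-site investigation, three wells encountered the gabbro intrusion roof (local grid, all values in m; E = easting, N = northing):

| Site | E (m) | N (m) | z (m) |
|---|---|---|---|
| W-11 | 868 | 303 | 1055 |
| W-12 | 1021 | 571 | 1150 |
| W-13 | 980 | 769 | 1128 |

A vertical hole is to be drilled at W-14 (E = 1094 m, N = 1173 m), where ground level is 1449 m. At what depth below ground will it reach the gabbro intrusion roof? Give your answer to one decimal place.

247.6 m

Let the plane be z = a·E + b·N + c.
W-12−W-11: 153a + 268b = 95;  W-13−W-11: 112a + 466b = 73.
Solving gives a = 0.598469, b = 0.012814.
Then c = 1055 − a·868 − b·303 = 531.65.
At (1094, 1173): z_contact = 654.73 + 15.03 + 531.65 = 1201.40 m.
Depth below ground = 1449 − 1201.40 = 247.6 m.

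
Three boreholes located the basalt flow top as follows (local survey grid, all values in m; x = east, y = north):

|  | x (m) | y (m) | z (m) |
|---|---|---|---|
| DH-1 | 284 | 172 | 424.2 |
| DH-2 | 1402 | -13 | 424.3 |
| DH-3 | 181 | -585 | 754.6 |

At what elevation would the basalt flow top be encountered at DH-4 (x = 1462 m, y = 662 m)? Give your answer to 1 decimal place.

Two edge vectors: DH-1→DH-2 = (1118, -185, 0.1), DH-1→DH-3 = (-103, -757, 330.4).
Normal n = (DH-1→DH-2) × (DH-1→DH-3) = (-61048.3, -369397.5, -865381).
So ∂z/∂x = −n_x/n_z = −0.070545 and ∂z/∂y = −n_y/n_z = −0.426861.
Intercept c from DH-1: 424.2 + 20.03 + 73.42 = 517.65.
At (1462, 662): z = −103.1 − 282.6 + 517.65 = 131.9 m.

131.9 m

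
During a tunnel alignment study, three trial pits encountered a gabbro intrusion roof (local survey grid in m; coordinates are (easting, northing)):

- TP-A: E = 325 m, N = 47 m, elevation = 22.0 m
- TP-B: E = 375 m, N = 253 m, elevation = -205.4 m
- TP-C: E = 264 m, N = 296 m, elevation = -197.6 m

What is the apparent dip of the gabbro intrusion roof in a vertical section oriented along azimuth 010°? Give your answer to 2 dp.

46.60°

Let the plane be z = a·E + b·N + c.
TP-B−TP-A: 50a + 206b = −227.4;  TP-C−TP-A: −61a + 249b = −219.6.
Solving gives a = −0.45511, b = −0.99342.
Unit vector along 010° is (sin 10°, cos 10°) = (0.1736, 0.9848).
Slope in that direction = a·(0.1736) + b·(0.9848) = −1.05736.
Apparent dip = arctan|1.05736| = 46.60° (true dip is 47.5°, so apparent ≤ true as expected).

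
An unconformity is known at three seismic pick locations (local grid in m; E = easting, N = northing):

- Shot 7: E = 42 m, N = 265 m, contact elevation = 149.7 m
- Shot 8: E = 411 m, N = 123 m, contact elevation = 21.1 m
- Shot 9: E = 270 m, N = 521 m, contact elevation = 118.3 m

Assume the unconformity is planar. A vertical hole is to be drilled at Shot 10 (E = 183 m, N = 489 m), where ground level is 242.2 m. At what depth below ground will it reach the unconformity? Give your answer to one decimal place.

Two edge vectors: Shot 7→Shot 8 = (369, -142, -128.6), Shot 7→Shot 9 = (228, 256, -31.4).
Normal n = (Shot 7→Shot 8) × (Shot 7→Shot 9) = (37380.4, -17734.2, 126840).
So ∂z/∂E = −n_x/n_z = −0.29471 and ∂z/∂N = −n_y/n_z = 0.13982.
Intercept c from Shot 7: 149.7 + 12.38 − 37.05 = 125.03.
At (183, 489): z_contact = −53.93 + 68.37 + 125.03 = 139.47 m.
Depth below ground = 242.2 − 139.47 = 102.7 m.

102.7 m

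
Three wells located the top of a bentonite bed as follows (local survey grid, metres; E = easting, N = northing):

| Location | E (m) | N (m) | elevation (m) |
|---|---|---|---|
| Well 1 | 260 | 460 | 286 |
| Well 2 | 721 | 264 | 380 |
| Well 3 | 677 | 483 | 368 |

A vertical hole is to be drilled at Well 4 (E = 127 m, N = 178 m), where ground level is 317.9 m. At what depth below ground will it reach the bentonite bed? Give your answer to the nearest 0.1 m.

Let the plane be z = a·E + b·N + c.
Well 2−Well 1: 461a − 196b = 94;  Well 3−Well 1: 417a + 23b = 82.
Solving gives a = 0.19748, b = −0.01512.
Then c = 286 − a·260 − b·460 = 241.61.
At (127, 178): z_contact = 25.08 − 2.69 + 241.61 = 264.00 m.
Depth below ground = 317.9 − 264.00 = 53.9 m.

53.9 m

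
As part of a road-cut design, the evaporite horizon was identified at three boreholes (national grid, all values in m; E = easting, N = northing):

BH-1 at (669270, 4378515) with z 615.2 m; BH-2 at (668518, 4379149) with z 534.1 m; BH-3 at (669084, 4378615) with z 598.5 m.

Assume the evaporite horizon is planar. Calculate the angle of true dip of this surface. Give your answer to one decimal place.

Let the plane be z = a·E + b·N + c.
BH-2−BH-1: −752a + 634b = −81.1;  BH-3−BH-1: −186a + 100b = −16.7.
Solving gives a = 0.05800, b = −0.05913.
Gradient magnitude |∇z| = √(a² + b²) = √(0.00336 + 0.00350) = 0.08282.
True dip = arctan(0.08282) = 4.7°, dipping toward NW (azimuth ≈ 316°).

4.7°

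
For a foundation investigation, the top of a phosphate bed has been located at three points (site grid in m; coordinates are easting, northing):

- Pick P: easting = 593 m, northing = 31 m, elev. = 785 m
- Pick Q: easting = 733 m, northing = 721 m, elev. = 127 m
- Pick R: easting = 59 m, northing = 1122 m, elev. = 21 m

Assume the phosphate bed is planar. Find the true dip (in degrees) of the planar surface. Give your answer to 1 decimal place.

43.6°

Let the plane be z = a·easting + b·northing + c.
Pick Q−Pick P: 140a + 690b = −658;  Pick R−Pick P: −534a + 1091b = −764.
Solving gives a = −0.36592, b = −0.87938.
Gradient magnitude |∇z| = √(a² + b²) = √(0.13390 + 0.77331) = 0.95247.
True dip = arctan(0.95247) = 43.6°, dipping toward NNE (azimuth ≈ 023°).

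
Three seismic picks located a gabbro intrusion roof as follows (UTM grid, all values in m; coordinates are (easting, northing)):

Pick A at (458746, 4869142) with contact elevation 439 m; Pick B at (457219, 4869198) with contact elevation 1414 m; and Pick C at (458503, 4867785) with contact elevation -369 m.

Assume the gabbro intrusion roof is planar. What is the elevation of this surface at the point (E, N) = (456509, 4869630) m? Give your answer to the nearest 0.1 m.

Let the plane be z = a·E + b·N + c.
Pick B−Pick A: −1527a + 56b = 975;  Pick C−Pick A: −243a − 1357b = −808.
Solving gives a = −0.612647171, b = 0.705138734.
Then c = 439 − a·458746 − b·4869142 = −3151932.19.
At (456509, 4869630): z = −279678.9 + 3433764.7 − 3151932.19 = 2153.6 m.

2153.6 m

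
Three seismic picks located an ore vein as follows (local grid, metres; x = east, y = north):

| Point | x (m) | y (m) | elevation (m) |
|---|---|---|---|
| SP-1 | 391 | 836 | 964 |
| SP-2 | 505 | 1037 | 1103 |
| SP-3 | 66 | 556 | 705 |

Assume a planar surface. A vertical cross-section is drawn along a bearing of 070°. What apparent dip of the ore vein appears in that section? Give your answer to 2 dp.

27.92°

Two edge vectors: SP-1→SP-2 = (114, 201, 139), SP-1→SP-3 = (-325, -280, -259).
Normal n = (SP-1→SP-2) × (SP-1→SP-3) = (-13139, -15649, 33405).
So ∂z/∂x = −n_x/n_z = 0.39332 and ∂z/∂y = −n_y/n_z = 0.46846.
Unit vector along 070° is (sin 70°, cos 70°) = (0.9397, 0.3420).
Slope in that direction = a·(0.9397) + b·(0.3420) = 0.52983.
Apparent dip = arctan|0.52983| = 27.92° (true dip is 31.5°, so apparent ≤ true as expected).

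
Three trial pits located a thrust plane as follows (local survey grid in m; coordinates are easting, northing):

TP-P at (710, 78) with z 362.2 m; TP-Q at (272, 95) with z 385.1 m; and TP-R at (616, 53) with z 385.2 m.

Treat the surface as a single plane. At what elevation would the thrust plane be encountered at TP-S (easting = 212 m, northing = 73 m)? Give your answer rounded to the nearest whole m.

404 m

Two edge vectors: TP-P→TP-Q = (-438, 17, 22.9), TP-P→TP-R = (-94, -25, 23).
Normal n = (TP-P→TP-Q) × (TP-P→TP-R) = (963.5, 7921.4, 12548).
So ∂z/∂easting = −n_x/n_z = −0.07679 and ∂z/∂northing = −n_y/n_z = −0.63129.
Intercept c from TP-P: 362.2 + 54.52 + 49.24 = 465.96.
At (212, 73): z = −16.3 − 46.1 + 465.96 = 403.6 m.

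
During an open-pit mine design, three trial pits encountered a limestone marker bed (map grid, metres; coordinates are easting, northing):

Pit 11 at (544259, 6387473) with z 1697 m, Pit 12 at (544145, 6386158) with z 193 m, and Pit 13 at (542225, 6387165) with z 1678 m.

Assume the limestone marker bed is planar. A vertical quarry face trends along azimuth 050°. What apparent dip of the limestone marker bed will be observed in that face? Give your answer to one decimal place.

Let the plane be z = a·easting + b·northing + c.
Pit 12−Pit 11: −114a − 1315b = −1504;  Pit 13−Pit 11: −2034a − 308b = −19.
Solving gives a = −0.16603, b = 1.15812.
Unit vector along 050° is (sin 50°, cos 50°) = (0.7660, 0.6428).
Slope in that direction = a·(0.7660) + b·(0.6428) = 0.61724.
Apparent dip = arctan|0.61724| = 31.7° (true dip is 49.5°, so apparent ≤ true as expected).

31.7°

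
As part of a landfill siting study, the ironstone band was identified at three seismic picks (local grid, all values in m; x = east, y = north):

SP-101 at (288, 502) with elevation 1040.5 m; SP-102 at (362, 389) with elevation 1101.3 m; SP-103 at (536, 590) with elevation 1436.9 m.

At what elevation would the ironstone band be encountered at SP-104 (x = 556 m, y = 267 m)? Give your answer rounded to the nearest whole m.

1333 m

Let the plane be z = a·x + b·y + c.
SP-102−SP-101: 74a − 113b = 60.8;  SP-103−SP-101: 248a + 88b = 396.4.
Solving gives a = 1.45192, b = 0.41276.
Then c = 1040.5 − a·288 − b·502 = 415.14.
At (556, 267): z = 807.3 + 110.2 + 415.14 = 1332.6 m.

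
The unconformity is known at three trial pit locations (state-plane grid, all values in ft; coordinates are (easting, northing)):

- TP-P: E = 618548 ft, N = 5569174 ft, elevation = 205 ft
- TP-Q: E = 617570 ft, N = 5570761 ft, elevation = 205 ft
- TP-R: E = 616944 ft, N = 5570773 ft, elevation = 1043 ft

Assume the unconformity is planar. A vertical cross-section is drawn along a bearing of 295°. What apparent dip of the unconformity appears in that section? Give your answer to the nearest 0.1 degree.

Two edge vectors: TP-P→TP-Q = (-978, 1587, 0), TP-P→TP-R = (-1604, 1599, 838).
Normal n = (TP-P→TP-Q) × (TP-P→TP-R) = (1329906, 819564, 981726).
So ∂z/∂E = −n_x/n_z = −1.35466 and ∂z/∂N = −n_y/n_z = −0.83482.
Unit vector along 295° is (sin 295°, cos 295°) = (-0.9063, 0.4226).
Slope in that direction = a·(-0.9063) + b·(0.4226) = 0.87493.
Apparent dip = arctan|0.87493| = 41.2° (true dip is 57.9°, so apparent ≤ true as expected).

41.2°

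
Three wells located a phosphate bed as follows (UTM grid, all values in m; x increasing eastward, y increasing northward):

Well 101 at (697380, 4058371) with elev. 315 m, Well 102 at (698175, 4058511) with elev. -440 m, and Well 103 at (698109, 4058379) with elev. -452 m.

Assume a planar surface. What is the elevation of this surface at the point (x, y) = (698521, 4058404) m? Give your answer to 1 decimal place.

Let the plane be z = a·x + b·y + c.
Well 102−Well 101: 795a + 140b = −755;  Well 103−Well 101: 729a + 8b = −767.
Solving gives a = −1.058934169, b = 0.620376176.
Then c = 315 − a·697380 − b·4058371 = −1778922.17.
At (698521, 4058404): z = −739687.8 + 2517737.2 − 1778922.17 = -872.8 m.

-872.8 m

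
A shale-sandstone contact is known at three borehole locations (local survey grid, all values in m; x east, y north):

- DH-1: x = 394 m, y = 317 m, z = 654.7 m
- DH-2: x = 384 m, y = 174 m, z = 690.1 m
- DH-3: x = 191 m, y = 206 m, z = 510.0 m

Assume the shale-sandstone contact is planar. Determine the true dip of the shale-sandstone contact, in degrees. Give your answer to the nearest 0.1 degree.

43.1°

Two edge vectors: DH-1→DH-2 = (-10, -143, 35.4), DH-1→DH-3 = (-203, -111, -144.7).
Normal n = (DH-1→DH-2) × (DH-1→DH-3) = (24621.5, -8633.2, -27919).
So ∂z/∂x = −n_x/n_z = 0.88189 and ∂z/∂y = −n_y/n_z = −0.30922.
Gradient magnitude |∇z| = √(a² + b²) = √(0.77773 + 0.09562) = 0.93453.
True dip = arctan(0.93453) = 43.1°, dipping toward WNW (azimuth ≈ 289°).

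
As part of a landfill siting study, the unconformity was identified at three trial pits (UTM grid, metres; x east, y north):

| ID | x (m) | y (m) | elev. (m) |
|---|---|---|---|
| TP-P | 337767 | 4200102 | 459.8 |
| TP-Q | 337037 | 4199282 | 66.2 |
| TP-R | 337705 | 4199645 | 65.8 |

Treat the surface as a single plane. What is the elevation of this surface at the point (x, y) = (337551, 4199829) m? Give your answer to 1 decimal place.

315.1 m

Let the plane be z = a·x + b·y + c.
TP-Q−TP-P: −730a − 820b = −393.6;  TP-R−TP-P: −62a − 457b = −394.
Solving gives a = −0.506435619, b = 0.930851222.
Then c = 459.8 − a·337767 − b·4200102 = −3738153.04.
At (337551, 4199829): z = −170947.8 + 3909416.0 − 3738153.04 = 315.1 m.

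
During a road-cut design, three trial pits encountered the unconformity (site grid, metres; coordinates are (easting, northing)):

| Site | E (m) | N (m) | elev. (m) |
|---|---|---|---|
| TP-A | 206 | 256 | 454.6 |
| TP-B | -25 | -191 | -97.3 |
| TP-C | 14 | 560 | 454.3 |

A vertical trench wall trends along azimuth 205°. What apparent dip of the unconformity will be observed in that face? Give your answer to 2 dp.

Two edge vectors: TP-A→TP-B = (-231, -447, -551.9), TP-A→TP-C = (-192, 304, -0.3).
Normal n = (TP-A→TP-B) × (TP-A→TP-C) = (167911.7, 105895.5, -156048).
So ∂z/∂E = −n_x/n_z = 1.07603 and ∂z/∂N = −n_y/n_z = 0.67861.
Unit vector along 205° is (sin 205°, cos 205°) = (-0.4226, -0.9063).
Slope in that direction = a·(-0.4226) + b·(-0.9063) = −1.06978.
Apparent dip = arctan|1.06978| = 46.93° (true dip is 51.8°, so apparent ≤ true as expected).

46.93°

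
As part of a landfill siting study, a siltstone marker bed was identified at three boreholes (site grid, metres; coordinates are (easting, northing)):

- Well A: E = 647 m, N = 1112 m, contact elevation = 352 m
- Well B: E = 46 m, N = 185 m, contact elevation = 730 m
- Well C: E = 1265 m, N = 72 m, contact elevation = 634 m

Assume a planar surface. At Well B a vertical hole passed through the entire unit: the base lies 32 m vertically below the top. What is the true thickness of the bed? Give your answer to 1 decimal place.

Two edge vectors: Well A→Well B = (-601, -927, 378), Well A→Well C = (618, -1040, 282).
Normal n = (Well A→Well B) × (Well A→Well C) = (131706, 403086, 1197926).
So ∂z/∂E = −n_x/n_z = −0.10995 and ∂z/∂N = −n_y/n_z = −0.33649.
|∇z| = √(a²+b²) = 0.35399, so dip δ = arctan(0.35399) = 19.49°.
True thickness = vertical thickness × cos δ = 32 × cos 19.49° = 30.2 m.

30.2 m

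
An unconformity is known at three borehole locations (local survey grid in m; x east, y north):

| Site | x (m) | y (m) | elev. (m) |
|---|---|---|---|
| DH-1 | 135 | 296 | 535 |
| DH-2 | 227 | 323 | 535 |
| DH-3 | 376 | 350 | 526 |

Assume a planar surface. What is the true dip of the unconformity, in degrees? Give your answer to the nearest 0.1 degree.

29.3°

Let the plane be z = a·x + b·y + c.
DH-2−DH-1: 92a + 27b = 0;  DH-3−DH-1: 241a + 54b = −9.
Solving gives a = −0.15789, b = 0.53801.
Gradient magnitude |∇z| = √(a² + b²) = √(0.02493 + 0.28946) = 0.56070.
True dip = arctan(0.56070) = 29.3°, dipping toward SSE (azimuth ≈ 164°).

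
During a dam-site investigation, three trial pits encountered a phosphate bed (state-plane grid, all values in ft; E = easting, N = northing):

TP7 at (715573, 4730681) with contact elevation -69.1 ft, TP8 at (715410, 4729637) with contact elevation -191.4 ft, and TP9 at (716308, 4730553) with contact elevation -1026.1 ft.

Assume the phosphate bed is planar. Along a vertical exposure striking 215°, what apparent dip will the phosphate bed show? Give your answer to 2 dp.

Two edge vectors: TP7→TP8 = (-163, -1044, -122.3), TP7→TP9 = (735, -128, -957).
Normal n = (TP7→TP8) × (TP7→TP9) = (983453.6, -245881.5, 788204).
So ∂z/∂E = −n_x/n_z = −1.24771 and ∂z/∂N = −n_y/n_z = 0.31195.
Unit vector along 215° is (sin 215°, cos 215°) = (-0.5736, -0.8192).
Slope in that direction = a·(-0.5736) + b·(-0.8192) = 0.46012.
Apparent dip = arctan|0.46012| = 24.71° (true dip is 52.1°, so apparent ≤ true as expected).

24.71°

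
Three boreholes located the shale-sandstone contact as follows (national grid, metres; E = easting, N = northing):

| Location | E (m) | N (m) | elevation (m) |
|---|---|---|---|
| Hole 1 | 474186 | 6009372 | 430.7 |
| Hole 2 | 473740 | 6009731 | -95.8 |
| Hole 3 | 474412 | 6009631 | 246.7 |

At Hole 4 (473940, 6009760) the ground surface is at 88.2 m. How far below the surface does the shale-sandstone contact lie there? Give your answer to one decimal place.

142.1 m

Two edge vectors: Hole 1→Hole 2 = (-446, 359, -526.5), Hole 1→Hole 3 = (226, 259, -184).
Normal n = (Hole 1→Hole 2) × (Hole 1→Hole 3) = (70307.5, -201053, -196648).
So ∂z/∂E = −n_x/n_z = 0.357529698 and ∂z/∂N = −n_y/n_z = −1.022400431.
Intercept c from Hole 1: 430.7 − 169535.58 + 6143984.52 = 5974879.65.
At (473940, 6009760): z_contact = 169447.62 − 6144381.22 + 5974879.65 = -53.94 m.
Depth below ground = 88.2 − (-53.94) = 142.1 m.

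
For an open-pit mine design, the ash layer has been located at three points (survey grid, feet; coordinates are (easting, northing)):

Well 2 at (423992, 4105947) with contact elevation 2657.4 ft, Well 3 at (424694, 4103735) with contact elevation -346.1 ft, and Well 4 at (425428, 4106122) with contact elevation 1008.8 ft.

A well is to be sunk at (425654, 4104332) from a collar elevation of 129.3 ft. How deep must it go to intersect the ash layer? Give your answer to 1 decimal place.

1118.4 ft

Let the plane be z = a·E + b·N + c.
Well 3−Well 2: 702a − 2212b = −3003.5;  Well 4−Well 2: 1436a + 175b = −1648.6.
Solving gives a = −1.264613240, b = 0.956483502.
Then c = 2657.4 − a·423992 − b·4105947 = −3388427.27.
At (425654, 4104332): z_contact = −538287.68 + 3925725.84 − 3388427.27 = -989.11 ft.
Depth below ground = 129.3 − (-989.11) = 1118.4 ft.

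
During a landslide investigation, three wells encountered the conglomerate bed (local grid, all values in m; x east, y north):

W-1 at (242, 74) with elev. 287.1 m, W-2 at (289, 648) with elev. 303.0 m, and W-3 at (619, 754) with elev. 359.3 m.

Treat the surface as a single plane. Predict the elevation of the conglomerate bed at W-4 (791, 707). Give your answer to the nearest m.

Let the plane be z = a·x + b·y + c.
W-2−W-1: 47a + 574b = 15.9;  W-3−W-1: 377a + 680b = 72.2.
Solving gives a = 0.16608, b = 0.01410.
Then c = 287.1 − a·242 − b·74 = 245.87.
At (791, 707): z = 131.4 + 10.0 + 245.87 = 387.2 m.

387 m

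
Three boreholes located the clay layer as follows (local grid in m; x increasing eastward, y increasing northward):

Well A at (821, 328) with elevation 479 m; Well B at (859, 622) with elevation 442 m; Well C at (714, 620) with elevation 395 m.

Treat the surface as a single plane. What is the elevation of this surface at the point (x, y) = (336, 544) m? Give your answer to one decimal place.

Let the plane be z = a·x + b·y + c.
Well B−Well A: 38a + 294b = −37;  Well C−Well A: −107a + 292b = −84.
Solving gives a = 0.32646, b = −0.16805.
Then c = 479 − a·821 − b·328 = 266.10.
At (336, 544): z = 109.7 − 91.4 + 266.10 = 284.4 m.

284.4 m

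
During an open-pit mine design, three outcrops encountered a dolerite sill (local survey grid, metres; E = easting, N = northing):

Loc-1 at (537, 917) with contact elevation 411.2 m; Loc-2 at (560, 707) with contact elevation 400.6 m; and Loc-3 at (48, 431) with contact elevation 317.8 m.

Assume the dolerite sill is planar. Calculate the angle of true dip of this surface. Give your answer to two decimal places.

Two edge vectors: Loc-1→Loc-2 = (23, -210, -10.6), Loc-1→Loc-3 = (-489, -486, -93.4).
Normal n = (Loc-1→Loc-2) × (Loc-1→Loc-3) = (14462.4, 7331.6, -113868).
So ∂z/∂E = −n_x/n_z = 0.12701 and ∂z/∂N = −n_y/n_z = 0.06439.
Gradient magnitude |∇z| = √(a² + b²) = √(0.01613 + 0.00415) = 0.14240.
True dip = arctan(0.14240) = 8.10°, dipping toward WSW (azimuth ≈ 243°).

8.10°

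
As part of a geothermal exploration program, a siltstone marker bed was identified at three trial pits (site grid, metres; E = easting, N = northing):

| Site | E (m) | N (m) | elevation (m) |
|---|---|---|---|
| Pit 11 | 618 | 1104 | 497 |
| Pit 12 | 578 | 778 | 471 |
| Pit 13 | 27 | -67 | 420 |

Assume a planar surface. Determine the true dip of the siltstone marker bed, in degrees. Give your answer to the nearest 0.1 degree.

5.2°

Let the plane be z = a·E + b·N + c.
Pit 12−Pit 11: −40a − 326b = −26;  Pit 13−Pit 11: −591a − 1171b = −77.
Solving gives a = −0.03665, b = 0.08425.
Gradient magnitude |∇z| = √(a² + b²) = √(0.00134 + 0.00710) = 0.09188.
True dip = arctan(0.09188) = 5.2°, dipping toward SSE (azimuth ≈ 156°).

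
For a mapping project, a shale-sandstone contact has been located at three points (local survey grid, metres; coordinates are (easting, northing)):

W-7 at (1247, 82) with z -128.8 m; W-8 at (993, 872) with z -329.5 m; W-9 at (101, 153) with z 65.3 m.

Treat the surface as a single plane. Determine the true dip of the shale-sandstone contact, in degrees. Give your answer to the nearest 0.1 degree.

Let the plane be z = a·E + b·N + c.
W-8−W-7: −254a + 790b = −200.7;  W-9−W-7: −1146a + 71b = 194.1.
Solving gives a = −0.18887, b = −0.31478.
Gradient magnitude |∇z| = √(a² + b²) = √(0.03567 + 0.09908) = 0.36709.
True dip = arctan(0.36709) = 20.2°, dipping toward NNE (azimuth ≈ 031°).

20.2°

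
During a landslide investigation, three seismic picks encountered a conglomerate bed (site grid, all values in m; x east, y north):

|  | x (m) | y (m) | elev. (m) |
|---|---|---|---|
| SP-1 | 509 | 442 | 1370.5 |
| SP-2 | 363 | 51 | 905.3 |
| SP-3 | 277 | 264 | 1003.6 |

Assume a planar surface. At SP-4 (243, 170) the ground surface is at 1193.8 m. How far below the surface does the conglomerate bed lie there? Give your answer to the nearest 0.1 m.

301.0 m

Let the plane be z = a·x + b·y + c.
SP-2−SP-1: −146a − 391b = −465.2;  SP-3−SP-1: −232a − 178b = −366.9.
Solving gives a = 0.93709, b = 0.83986.
Then c = 1370.5 − a·509 − b·442 = 522.30.
At (243, 170): z_contact = 227.71 + 142.78 + 522.30 = 892.79 m.
Depth below ground = 1193.8 − 892.79 = 301.0 m.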